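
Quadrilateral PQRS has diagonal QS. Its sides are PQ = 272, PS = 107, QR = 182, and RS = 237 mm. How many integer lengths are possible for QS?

213

From triangle PQS: 165 < QS < 379.
From triangle RQS: 55 < QS < 419.
Intersection: 165 < QS < 379, so integers 166 through 378: 213 values.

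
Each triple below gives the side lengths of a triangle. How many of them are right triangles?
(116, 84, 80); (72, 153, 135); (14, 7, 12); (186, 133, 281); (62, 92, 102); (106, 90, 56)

(116,84,80): 80²+84² = 13456 = 116² → right
(72,153,135): 72²+135² = 23409 = 153² → right
(14,7,12): 7²+12² = 193 < 196 = 14² → obtuse
(186,133,281): 133²+186² = 52285 < 78961 = 281² → obtuse
(62,92,102): 62²+92² = 12308 > 10404 = 102² → acute
(106,90,56): 56²+90² = 11236 = 106² → right
3 of the 6 are right.

3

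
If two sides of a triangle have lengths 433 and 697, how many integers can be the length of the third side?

865

The third side lies in the open interval (264, 1130).
Integers from 265 to 1129 inclusive: 1129 − 265 + 1 = 865.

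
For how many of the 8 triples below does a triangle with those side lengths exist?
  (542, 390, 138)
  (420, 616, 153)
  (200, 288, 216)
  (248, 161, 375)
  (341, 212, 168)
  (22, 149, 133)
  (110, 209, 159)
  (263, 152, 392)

6

(138,390,542): 138+390 ≤ 542 → not valid
(153,420,616): 153+420 ≤ 616 → not valid
(200,216,288): 200+216 > 288 → valid
(161,248,375): 161+248 > 375 → valid
(168,212,341): 168+212 > 341 → valid
(22,133,149): 22+133 > 149 → valid
(110,159,209): 110+159 > 209 → valid
(152,263,392): 152+263 > 392 → valid
6 of the 8 triples form a triangle.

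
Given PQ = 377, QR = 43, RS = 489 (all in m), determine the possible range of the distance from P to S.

69 ≤ PS ≤ 909 m

The maximum is all hops collinear in one direction: 377 + 43 + 489 = 909.
The longest hop is 489; the others sum to 420. Folding the others back against it leaves at least 489 − 420 = 69.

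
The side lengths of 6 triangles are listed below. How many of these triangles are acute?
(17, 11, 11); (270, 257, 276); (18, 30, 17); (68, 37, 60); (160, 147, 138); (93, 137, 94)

3

(17,11,11): 11²+11² = 242 < 289 = 17² → obtuse
(270,257,276): 257²+270² = 138949 > 76176 = 276² → acute
(18,30,17): 17²+18² = 613 < 900 = 30² → obtuse
(68,37,60): 37²+60² = 4969 > 4624 = 68² → acute
(160,147,138): 138²+147² = 40653 > 25600 = 160² → acute
(93,137,94): 93²+94² = 17485 < 18769 = 137² → obtuse
3 of the 6 are acute.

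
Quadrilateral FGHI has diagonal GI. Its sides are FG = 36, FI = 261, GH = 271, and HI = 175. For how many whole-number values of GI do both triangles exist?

71

From triangle FGI: 225 < GI < 297.
From triangle HGI: 96 < GI < 446.
Intersection: 225 < GI < 297, so integers 226 through 296: 71 values.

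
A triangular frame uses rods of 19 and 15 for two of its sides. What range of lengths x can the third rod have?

4 < x < 34

By the triangle inequality, x must be less than 19 + 15 = 34 and greater than |19 − 15| = 4.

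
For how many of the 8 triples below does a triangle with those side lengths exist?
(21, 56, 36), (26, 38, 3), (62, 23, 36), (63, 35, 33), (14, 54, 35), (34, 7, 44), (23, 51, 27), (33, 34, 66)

(21,36,56): 21+36 > 56 → valid
(3,26,38): 3+26 ≤ 38 → not valid
(23,36,62): 23+36 ≤ 62 → not valid
(33,35,63): 33+35 > 63 → valid
(14,35,54): 14+35 ≤ 54 → not valid
(7,34,44): 7+34 ≤ 44 → not valid
(23,27,51): 23+27 ≤ 51 → not valid
(33,34,66): 33+34 > 66 → valid
3 of the 8 triples form a triangle.

3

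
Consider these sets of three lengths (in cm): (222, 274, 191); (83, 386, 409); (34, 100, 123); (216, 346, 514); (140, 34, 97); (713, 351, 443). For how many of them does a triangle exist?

(191,222,274): 191+222 > 274 → valid
(83,386,409): 83+386 > 409 → valid
(34,100,123): 34+100 > 123 → valid
(216,346,514): 216+346 > 514 → valid
(34,97,140): 34+97 ≤ 140 → not valid
(351,443,713): 351+443 > 713 → valid
5 of the 6 triples form a triangle.

5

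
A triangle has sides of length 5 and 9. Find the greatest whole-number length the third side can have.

13

The third side must be strictly less than 5 + 9 = 14.
The largest integer below 14 is 13.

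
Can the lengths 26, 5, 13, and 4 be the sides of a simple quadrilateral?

No

For a quadrilateral, each side must be shorter than the sum of the others.
Here the longest side is 26, but the remaining 3 sides sum to only 22.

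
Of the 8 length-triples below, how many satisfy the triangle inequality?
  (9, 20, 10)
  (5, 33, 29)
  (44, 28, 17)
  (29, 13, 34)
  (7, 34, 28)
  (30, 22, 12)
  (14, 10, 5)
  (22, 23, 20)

7

(9,10,20): 9+10 ≤ 20 → not valid
(5,29,33): 5+29 > 33 → valid
(17,28,44): 17+28 > 44 → valid
(13,29,34): 13+29 > 34 → valid
(7,28,34): 7+28 > 34 → valid
(12,22,30): 12+22 > 30 → valid
(5,10,14): 5+10 > 14 → valid
(20,22,23): 20+22 > 23 → valid
7 of the 8 triples form a triangle.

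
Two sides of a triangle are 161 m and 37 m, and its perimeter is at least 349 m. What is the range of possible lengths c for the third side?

151 ≤ c < 198 m

Triangle inequality alone gives 124 < c < 198.
The perimeter condition gives c ≥ 349 − 161 − 37 = 151.
Intersecting the two: 151 ≤ c < 198.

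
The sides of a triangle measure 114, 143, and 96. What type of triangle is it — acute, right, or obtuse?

acute

Compare the square of the longest side to the sum of squares of the other two: 96² + 114² = 22212 > 20449 = 143².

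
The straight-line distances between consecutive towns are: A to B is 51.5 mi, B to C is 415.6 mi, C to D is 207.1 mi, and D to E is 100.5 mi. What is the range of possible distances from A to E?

The maximum is all hops collinear in one direction: 51.5 + 415.6 + 207.1 + 100.5 = 774.7.
The longest hop is 415.6; the others sum to 359.1. Folding the others back against it leaves at least 415.6 − 359.1 = 56.5.

56.5 ≤ AE ≤ 774.7 mi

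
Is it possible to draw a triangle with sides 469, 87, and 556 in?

The two shorter sides sum to 556, exactly equal to the longest side 556.
That gives only a degenerate (flat) triangle — the inequality must be strict.

No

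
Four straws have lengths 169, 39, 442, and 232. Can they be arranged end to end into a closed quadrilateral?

No

For a quadrilateral, each side must be shorter than the sum of the others.
Here the longest side is 442, but the remaining 3 sides sum to only 440.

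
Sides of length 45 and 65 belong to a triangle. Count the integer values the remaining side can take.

89

The third side lies in the open interval (20, 110).
Integers from 21 to 109 inclusive: 109 − 21 + 1 = 89.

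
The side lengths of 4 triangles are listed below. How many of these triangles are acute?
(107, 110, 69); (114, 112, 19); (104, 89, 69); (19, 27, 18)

2

(107,110,69): 69²+107² = 16210 > 12100 = 110² → acute
(114,112,19): 19²+112² = 12905 < 12996 = 114² → obtuse
(104,89,69): 69²+89² = 12682 > 10816 = 104² → acute
(19,27,18): 18²+19² = 685 < 729 = 27² → obtuse
2 of the 4 are acute.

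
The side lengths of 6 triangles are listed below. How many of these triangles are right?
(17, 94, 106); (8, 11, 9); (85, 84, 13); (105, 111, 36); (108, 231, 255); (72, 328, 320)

(17,94,106): 17²+94² = 9125 < 11236 = 106² → obtuse
(8,11,9): 8²+9² = 145 > 121 = 11² → acute
(85,84,13): 13²+84² = 7225 = 85² → right
(105,111,36): 36²+105² = 12321 = 111² → right
(108,231,255): 108²+231² = 65025 = 255² → right
(72,328,320): 72²+320² = 107584 = 328² → right
4 of the 6 are right.

4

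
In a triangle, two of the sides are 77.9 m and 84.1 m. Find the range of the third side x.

By the triangle inequality, x must be less than 77.9 + 84.1 = 162.0 and greater than |77.9 − 84.1| = 6.2.

6.2 < x < 162.0 (m)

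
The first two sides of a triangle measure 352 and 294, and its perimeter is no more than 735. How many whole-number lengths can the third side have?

Triangle inequality: 58 < x < 646. Perimeter ≤ 735 gives x ≤ 735 − 352 − 294 = 89.
So 58 < x ≤ 89; integers 59 through 89: 31 values.

31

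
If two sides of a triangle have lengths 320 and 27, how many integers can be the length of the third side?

The third side lies in the open interval (293, 347).
Integers from 294 to 346 inclusive: 346 − 294 + 1 = 53.

53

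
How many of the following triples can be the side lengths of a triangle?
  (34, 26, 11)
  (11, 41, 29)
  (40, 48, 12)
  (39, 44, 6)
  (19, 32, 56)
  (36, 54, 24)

(11,26,34): 11+26 > 34 → valid
(11,29,41): 11+29 ≤ 41 → not valid
(12,40,48): 12+40 > 48 → valid
(6,39,44): 6+39 > 44 → valid
(19,32,56): 19+32 ≤ 56 → not valid
(24,36,54): 24+36 > 54 → valid
4 of the 6 triples form a triangle.

4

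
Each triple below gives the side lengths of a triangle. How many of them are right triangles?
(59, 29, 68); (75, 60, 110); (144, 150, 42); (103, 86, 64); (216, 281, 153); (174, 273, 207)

1

(59,29,68): 29²+59² = 4322 < 4624 = 68² → obtuse
(75,60,110): 60²+75² = 9225 < 12100 = 110² → obtuse
(144,150,42): 42²+144² = 22500 = 150² → right
(103,86,64): 64²+86² = 11492 > 10609 = 103² → acute
(216,281,153): 153²+216² = 70065 < 78961 = 281² → obtuse
(174,273,207): 174²+207² = 73125 < 74529 = 273² → obtuse
1 of the 6 is right.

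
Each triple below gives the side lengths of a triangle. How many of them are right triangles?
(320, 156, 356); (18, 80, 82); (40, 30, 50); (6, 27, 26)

3

(320,156,356): 156²+320² = 126736 = 356² → right
(18,80,82): 18²+80² = 6724 = 82² → right
(40,30,50): 30²+40² = 2500 = 50² → right
(6,27,26): 6²+26² = 712 < 729 = 27² → obtuse
3 of the 4 are right.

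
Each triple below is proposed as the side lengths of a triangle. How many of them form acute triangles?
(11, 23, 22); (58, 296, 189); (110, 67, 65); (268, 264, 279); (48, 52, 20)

2

(11,23,22): 11²+22² = 605 > 529 = 23² → acute
(58,296,189): 58+189 ≤ 296, not a triangle
(110,67,65): 65²+67² = 8714 < 12100 = 110² → obtuse
(268,264,279): 264²+268² = 141520 > 77841 = 279² → acute
(48,52,20): 20²+48² = 2704 = 52² → right
2 of the 5 are acute.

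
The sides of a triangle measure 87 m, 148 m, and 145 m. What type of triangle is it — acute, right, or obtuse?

acute

Compare the square of the longest side to the sum of squares of the other two: 87² + 145² = 28594 > 21904 = 148².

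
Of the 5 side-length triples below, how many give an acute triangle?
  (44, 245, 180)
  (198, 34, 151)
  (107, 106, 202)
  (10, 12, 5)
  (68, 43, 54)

(44,245,180): 44+180 ≤ 245, not a triangle
(198,34,151): 34+151 ≤ 198, not a triangle
(107,106,202): 106²+107² = 22685 < 40804 = 202² → obtuse
(10,12,5): 5²+10² = 125 < 144 = 12² → obtuse
(68,43,54): 43²+54² = 4765 > 4624 = 68² → acute
1 of the 5 is acute.

1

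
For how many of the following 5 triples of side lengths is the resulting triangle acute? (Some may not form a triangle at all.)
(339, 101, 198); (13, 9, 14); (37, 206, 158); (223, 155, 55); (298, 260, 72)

1

(339,101,198): 101+198 ≤ 339, not a triangle
(13,9,14): 9²+13² = 250 > 196 = 14² → acute
(37,206,158): 37+158 ≤ 206, not a triangle
(223,155,55): 55+155 ≤ 223, not a triangle
(298,260,72): 72²+260² = 72784 < 88804 = 298² → obtuse
1 of the 5 is acute.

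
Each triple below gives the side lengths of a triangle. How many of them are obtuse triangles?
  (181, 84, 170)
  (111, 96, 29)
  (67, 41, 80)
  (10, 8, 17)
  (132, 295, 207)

(181,84,170): 84²+170² = 35956 > 32761 = 181² → acute
(111,96,29): 29²+96² = 10057 < 12321 = 111² → obtuse
(67,41,80): 41²+67² = 6170 < 6400 = 80² → obtuse
(10,8,17): 8²+10² = 164 < 289 = 17² → obtuse
(132,295,207): 132²+207² = 60273 < 87025 = 295² → obtuse
4 of the 5 are obtuse.

4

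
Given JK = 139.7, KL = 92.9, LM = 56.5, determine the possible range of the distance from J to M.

0 ≤ JM ≤ 289.1

The maximum is all hops collinear in one direction: 139.7 + 92.9 + 56.5 = 289.1.
The longest hop is 139.7; the others sum to 149.4. Since 139.7 ≤ 149.4, the path can fold back on itself completely, so the minimum distance is 0.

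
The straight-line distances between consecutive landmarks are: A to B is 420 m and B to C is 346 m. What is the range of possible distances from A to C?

74 ≤ AC ≤ 766 m

By the triangle inequality, |420 − 346| ≤ AC ≤ 420 + 346.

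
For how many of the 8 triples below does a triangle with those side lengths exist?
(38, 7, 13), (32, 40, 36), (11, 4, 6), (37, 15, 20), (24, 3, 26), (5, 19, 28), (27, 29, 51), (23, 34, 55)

4

(7,13,38): 7+13 ≤ 38 → not valid
(32,36,40): 32+36 > 40 → valid
(4,6,11): 4+6 ≤ 11 → not valid
(15,20,37): 15+20 ≤ 37 → not valid
(3,24,26): 3+24 > 26 → valid
(5,19,28): 5+19 ≤ 28 → not valid
(27,29,51): 27+29 > 51 → valid
(23,34,55): 23+34 > 55 → valid
4 of the 8 triples form a triangle.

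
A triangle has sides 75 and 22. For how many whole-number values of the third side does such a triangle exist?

43

The third side lies in the open interval (53, 97).
Integers from 54 to 96 inclusive: 96 − 54 + 1 = 43.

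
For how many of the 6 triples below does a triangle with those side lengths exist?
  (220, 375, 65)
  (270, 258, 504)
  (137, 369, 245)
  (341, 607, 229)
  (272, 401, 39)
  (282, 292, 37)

3

(65,220,375): 65+220 ≤ 375 → not valid
(258,270,504): 258+270 > 504 → valid
(137,245,369): 137+245 > 369 → valid
(229,341,607): 229+341 ≤ 607 → not valid
(39,272,401): 39+272 ≤ 401 → not valid
(37,282,292): 37+282 > 292 → valid
3 of the 6 triples form a triangle.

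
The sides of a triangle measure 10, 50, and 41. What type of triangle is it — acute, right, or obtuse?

obtuse

Compare the square of the longest side to the sum of squares of the other two: 10² + 41² = 1781 < 2500 = 50².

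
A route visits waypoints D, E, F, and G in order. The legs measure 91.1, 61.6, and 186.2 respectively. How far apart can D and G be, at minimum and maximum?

33.5 ≤ DG ≤ 338.9

The maximum is all hops collinear in one direction: 91.1 + 61.6 + 186.2 = 338.9.
The longest hop is 186.2; the others sum to 152.7. Folding the others back against it leaves at least 186.2 − 152.7 = 33.5.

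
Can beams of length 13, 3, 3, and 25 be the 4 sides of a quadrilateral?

For a quadrilateral, each side must be shorter than the sum of the others.
Here the longest side is 25, but the remaining 3 sides sum to only 19.

No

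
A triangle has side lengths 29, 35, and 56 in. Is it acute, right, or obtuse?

Compare the square of the longest side to the sum of squares of the other two: 29² + 35² = 2066 < 3136 = 56².

obtuse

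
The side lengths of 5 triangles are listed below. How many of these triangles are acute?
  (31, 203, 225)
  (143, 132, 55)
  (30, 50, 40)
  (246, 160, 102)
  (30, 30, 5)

(31,203,225): 31²+203² = 42170 < 50625 = 225² → obtuse
(143,132,55): 55²+132² = 20449 = 143² → right
(30,50,40): 30²+40² = 2500 = 50² → right
(246,160,102): 102²+160² = 36004 < 60516 = 246² → obtuse
(30,30,5): 5²+30² = 925 > 900 = 30² → acute
1 of the 5 is acute.

1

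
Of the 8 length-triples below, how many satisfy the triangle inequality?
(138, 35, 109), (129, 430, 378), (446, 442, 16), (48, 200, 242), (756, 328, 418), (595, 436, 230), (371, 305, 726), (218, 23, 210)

6

(35,109,138): 35+109 > 138 → valid
(129,378,430): 129+378 > 430 → valid
(16,442,446): 16+442 > 446 → valid
(48,200,242): 48+200 > 242 → valid
(328,418,756): 328+418 ≤ 756 → not valid
(230,436,595): 230+436 > 595 → valid
(305,371,726): 305+371 ≤ 726 → not valid
(23,210,218): 23+210 > 218 → valid
6 of the 8 triples form a triangle.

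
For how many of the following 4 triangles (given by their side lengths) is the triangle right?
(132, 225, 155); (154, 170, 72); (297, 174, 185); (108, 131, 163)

(132,225,155): 132²+155² = 41449 < 50625 = 225² → obtuse
(154,170,72): 72²+154² = 28900 = 170² → right
(297,174,185): 174²+185² = 64501 < 88209 = 297² → obtuse
(108,131,163): 108²+131² = 28825 > 26569 = 163² → acute
1 of the 4 is right.

1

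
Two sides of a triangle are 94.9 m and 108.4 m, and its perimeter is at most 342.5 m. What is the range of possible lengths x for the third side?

Triangle inequality alone gives 13.5 < x < 203.3.
The perimeter condition gives x ≤ 342.5 − 94.9 − 108.4 = 139.2.
Intersecting the two: 13.5 < x ≤ 139.2.

13.5 < x ≤ 139.2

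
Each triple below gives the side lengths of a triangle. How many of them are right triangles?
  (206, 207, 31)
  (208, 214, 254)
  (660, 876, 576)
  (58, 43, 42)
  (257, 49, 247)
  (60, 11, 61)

2

(206,207,31): 31²+206² = 43397 > 42849 = 207² → acute
(208,214,254): 208²+214² = 89060 > 64516 = 254² → acute
(660,876,576): 576²+660² = 767376 = 876² → right
(58,43,42): 42²+43² = 3613 > 3364 = 58² → acute
(257,49,247): 49²+247² = 63410 < 66049 = 257² → obtuse
(60,11,61): 11²+60² = 3721 = 61² → right
2 of the 6 are right.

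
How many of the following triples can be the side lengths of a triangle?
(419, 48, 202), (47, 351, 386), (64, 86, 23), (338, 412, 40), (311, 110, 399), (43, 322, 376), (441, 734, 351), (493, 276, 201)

(48,202,419): 48+202 ≤ 419 → not valid
(47,351,386): 47+351 > 386 → valid
(23,64,86): 23+64 > 86 → valid
(40,338,412): 40+338 ≤ 412 → not valid
(110,311,399): 110+311 > 399 → valid
(43,322,376): 43+322 ≤ 376 → not valid
(351,441,734): 351+441 > 734 → valid
(201,276,493): 201+276 ≤ 493 → not valid
4 of the 8 triples form a triangle.

4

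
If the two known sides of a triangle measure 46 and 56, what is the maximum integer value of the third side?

101

The third side must be strictly less than 46 + 56 = 102.
The largest integer below 102 is 101.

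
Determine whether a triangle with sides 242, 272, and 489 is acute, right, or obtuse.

Compare the square of the longest side to the sum of squares of the other two: 242² + 272² = 132548 < 239121 = 489².

obtuse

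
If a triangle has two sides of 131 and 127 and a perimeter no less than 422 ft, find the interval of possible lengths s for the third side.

Triangle inequality alone gives 4 < s < 258.
The perimeter condition gives s ≥ 422 − 131 − 127 = 164.
Intersecting the two: 164 ≤ s < 258.

164 ≤ s < 258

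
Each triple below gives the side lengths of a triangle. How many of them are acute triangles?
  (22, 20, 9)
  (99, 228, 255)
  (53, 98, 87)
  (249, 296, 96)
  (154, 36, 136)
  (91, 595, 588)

(22,20,9): 9²+20² = 481 < 484 = 22² → obtuse
(99,228,255): 99²+228² = 61785 < 65025 = 255² → obtuse
(53,98,87): 53²+87² = 10378 > 9604 = 98² → acute
(249,296,96): 96²+249² = 71217 < 87616 = 296² → obtuse
(154,36,136): 36²+136² = 19792 < 23716 = 154² → obtuse
(91,595,588): 91²+588² = 354025 = 595² → right
1 of the 6 is acute.

1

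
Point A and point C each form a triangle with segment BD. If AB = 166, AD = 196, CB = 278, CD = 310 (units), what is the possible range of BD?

From triangle ABD: |166 − 196| < BD < 166 + 196, i.e. 30 < BD < 362.
From triangle CBD: 32 < BD < 588.
Both must hold, so BD lies in the intersection.

32 < BD < 362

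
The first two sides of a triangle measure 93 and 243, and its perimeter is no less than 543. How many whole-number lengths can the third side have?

129

Triangle inequality: 150 < x < 336. Perimeter ≥ 543 gives x ≥ 543 − 93 − 243 = 207.
So 207 ≤ x < 336; integers 207 through 335: 129 values.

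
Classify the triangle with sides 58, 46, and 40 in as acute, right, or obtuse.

Compare the square of the longest side to the sum of squares of the other two: 40² + 46² = 3716 > 3364 = 58².

acute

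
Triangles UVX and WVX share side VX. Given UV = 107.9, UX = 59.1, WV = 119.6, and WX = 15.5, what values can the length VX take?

From triangle UVX: |107.9 − 59.1| < VX < 107.9 + 59.1, i.e. 48.8 < VX < 167.0.
From triangle WVX: 104.1 < VX < 135.1.
Both must hold, so VX lies in the intersection.

104.1 < VX < 135.1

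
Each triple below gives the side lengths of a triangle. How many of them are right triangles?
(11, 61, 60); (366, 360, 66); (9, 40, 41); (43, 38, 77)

3

(11,61,60): 11²+60² = 3721 = 61² → right
(366,360,66): 66²+360² = 133956 = 366² → right
(9,40,41): 9²+40² = 1681 = 41² → right
(43,38,77): 38²+43² = 3293 < 5929 = 77² → obtuse
3 of the 4 are right.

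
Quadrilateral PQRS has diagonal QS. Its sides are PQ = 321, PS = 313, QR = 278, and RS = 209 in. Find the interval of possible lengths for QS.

From triangle PQS: |321 − 313| < QS < 321 + 313, i.e. 8 < QS < 634.
From triangle RQS: 69 < QS < 487.
Both must hold, so QS lies in the intersection.

69 < QS < 487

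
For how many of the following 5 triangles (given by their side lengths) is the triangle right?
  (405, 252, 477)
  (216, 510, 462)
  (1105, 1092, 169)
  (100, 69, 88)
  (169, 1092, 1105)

4

(405,252,477): 252²+405² = 227529 = 477² → right
(216,510,462): 216²+462² = 260100 = 510² → right
(1105,1092,169): 169²+1092² = 1221025 = 1105² → right
(100,69,88): 69²+88² = 12505 > 10000 = 100² → acute
(169,1092,1105): 169²+1092² = 1221025 = 1105² → right
4 of the 5 are right.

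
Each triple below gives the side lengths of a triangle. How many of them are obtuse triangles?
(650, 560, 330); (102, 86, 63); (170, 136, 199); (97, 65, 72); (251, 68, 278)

(650,560,330): 330²+560² = 422500 = 650² → right
(102,86,63): 63²+86² = 11365 > 10404 = 102² → acute
(170,136,199): 136²+170² = 47396 > 39601 = 199² → acute
(97,65,72): 65²+72² = 9409 = 97² → right
(251,68,278): 68²+251² = 67625 < 77284 = 278² → obtuse
1 of the 5 is obtuse.

1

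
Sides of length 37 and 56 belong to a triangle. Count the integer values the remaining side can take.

73

The third side lies in the open interval (19, 93).
Integers from 20 to 92 inclusive: 92 − 20 + 1 = 73.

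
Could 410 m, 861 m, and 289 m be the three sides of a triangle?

No

The longest side is 861, but the other two sum to only 699.
699 < 861, so the triangle inequality fails.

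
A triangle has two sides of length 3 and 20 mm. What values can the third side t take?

By the triangle inequality, t must be less than 3 + 20 = 23 and greater than |3 − 20| = 17.

17 < t < 23 (mm)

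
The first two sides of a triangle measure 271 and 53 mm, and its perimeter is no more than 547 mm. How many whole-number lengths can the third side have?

Triangle inequality: 218 < x < 324. Perimeter ≤ 547 gives x ≤ 547 − 271 − 53 = 223.
So 218 < x ≤ 223; integers 219 through 223: 5 values.

5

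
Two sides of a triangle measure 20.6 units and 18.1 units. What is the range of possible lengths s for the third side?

2.5 < s < 38.7 (units)

By the triangle inequality, s must be less than 20.6 + 18.1 = 38.7 and greater than |20.6 − 18.1| = 2.5.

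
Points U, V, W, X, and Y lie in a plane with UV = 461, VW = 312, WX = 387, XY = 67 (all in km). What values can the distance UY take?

The maximum is all hops collinear in one direction: 461 + 312 + 387 + 67 = 1227.
The longest hop is 461; the others sum to 766. Since 461 ≤ 766, the path can fold back on itself completely, so the minimum distance is 0.

0 ≤ UY ≤ 1227 km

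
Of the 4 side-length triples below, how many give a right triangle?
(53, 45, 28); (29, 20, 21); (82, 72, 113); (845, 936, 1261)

(53,45,28): 28²+45² = 2809 = 53² → right
(29,20,21): 20²+21² = 841 = 29² → right
(82,72,113): 72²+82² = 11908 < 12769 = 113² → obtuse
(845,936,1261): 845²+936² = 1590121 = 1261² → right
3 of the 4 are right.

3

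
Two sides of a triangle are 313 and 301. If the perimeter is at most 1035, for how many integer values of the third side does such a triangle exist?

409

Triangle inequality: 12 < x < 614. Perimeter ≤ 1035 gives x ≤ 1035 − 313 − 301 = 421.
So 12 < x ≤ 421; integers 13 through 421: 409 values.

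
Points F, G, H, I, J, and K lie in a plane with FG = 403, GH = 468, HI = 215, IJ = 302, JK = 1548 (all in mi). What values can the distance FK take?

The maximum is all hops collinear in one direction: 403 + 468 + 215 + 302 + 1548 = 2936.
The longest hop is 1548; the others sum to 1388. Folding the others back against it leaves at least 1548 − 1388 = 160.

160 ≤ FK ≤ 2936 mi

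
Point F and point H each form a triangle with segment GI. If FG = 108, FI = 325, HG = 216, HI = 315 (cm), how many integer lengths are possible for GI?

From triangle FGI: 217 < GI < 433.
From triangle HGI: 99 < GI < 531.
Intersection: 217 < GI < 433, so integers 218 through 432: 215 values.

215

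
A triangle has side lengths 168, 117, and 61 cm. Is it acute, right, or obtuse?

obtuse

Compare the square of the longest side to the sum of squares of the other two: 61² + 117² = 17410 < 28224 = 168².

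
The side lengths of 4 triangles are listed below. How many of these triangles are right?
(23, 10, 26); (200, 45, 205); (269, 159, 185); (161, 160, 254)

(23,10,26): 10²+23² = 629 < 676 = 26² → obtuse
(200,45,205): 45²+200² = 42025 = 205² → right
(269,159,185): 159²+185² = 59506 < 72361 = 269² → obtuse
(161,160,254): 160²+161² = 51521 < 64516 = 254² → obtuse
1 of the 4 is right.

1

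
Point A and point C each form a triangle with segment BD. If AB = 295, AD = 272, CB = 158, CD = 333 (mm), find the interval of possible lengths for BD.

175 < BD < 491

From triangle ABD: |295 − 272| < BD < 295 + 272, i.e. 23 < BD < 567.
From triangle CBD: 175 < BD < 491.
Both must hold, so BD lies in the intersection.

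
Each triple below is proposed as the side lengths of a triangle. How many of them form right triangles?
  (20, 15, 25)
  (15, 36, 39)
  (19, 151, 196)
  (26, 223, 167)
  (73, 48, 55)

3

(20,15,25): 15²+20² = 625 = 25² → right
(15,36,39): 15²+36² = 1521 = 39² → right
(19,151,196): 19+151 ≤ 196, not a triangle
(26,223,167): 26+167 ≤ 223, not a triangle
(73,48,55): 48²+55² = 5329 = 73² → right
3 of the 5 are right.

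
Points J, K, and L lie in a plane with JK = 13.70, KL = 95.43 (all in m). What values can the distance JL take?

81.73 ≤ JL ≤ 109.13 m

By the triangle inequality, |13.70 − 95.43| ≤ JL ≤ 13.70 + 95.43.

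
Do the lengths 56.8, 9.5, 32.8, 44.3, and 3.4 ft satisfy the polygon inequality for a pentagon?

A pentagon exists iff every side is shorter than the sum of the others — equivalently, the longest side is less than the sum of the rest.
Longest side 56.8 < 90.0 (sum of the remaining 4), so yes.

Yes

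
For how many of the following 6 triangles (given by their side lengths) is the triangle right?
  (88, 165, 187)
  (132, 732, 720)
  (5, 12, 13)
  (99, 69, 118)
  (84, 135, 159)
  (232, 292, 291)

(88,165,187): 88²+165² = 34969 = 187² → right
(132,732,720): 132²+720² = 535824 = 732² → right
(5,12,13): 5²+12² = 169 = 13² → right
(99,69,118): 69²+99² = 14562 > 13924 = 118² → acute
(84,135,159): 84²+135² = 25281 = 159² → right
(232,292,291): 232²+291² = 138505 > 85264 = 292² → acute
4 of the 6 are right.

4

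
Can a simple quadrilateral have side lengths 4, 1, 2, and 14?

No

For a quadrilateral, each side must be shorter than the sum of the others.
Here the longest side is 14, but the remaining 3 sides sum to only 7.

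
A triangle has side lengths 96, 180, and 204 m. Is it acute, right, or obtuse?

Compare the square of the longest side to the sum of squares of the other two: 96² + 180² = 41616 = 204².

right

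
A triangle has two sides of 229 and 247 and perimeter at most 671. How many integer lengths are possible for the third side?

Triangle inequality: 18 < x < 476. Perimeter ≤ 671 gives x ≤ 671 − 229 − 247 = 195.
So 18 < x ≤ 195; integers 19 through 195: 177 values.

177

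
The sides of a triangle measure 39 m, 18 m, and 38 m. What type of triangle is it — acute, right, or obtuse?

acute

Compare the square of the longest side to the sum of squares of the other two: 18² + 38² = 1768 > 1521 = 39².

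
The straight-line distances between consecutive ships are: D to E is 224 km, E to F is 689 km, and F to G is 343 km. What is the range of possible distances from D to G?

The maximum is all hops collinear in one direction: 224 + 689 + 343 = 1256.
The longest hop is 689; the others sum to 567. Folding the others back against it leaves at least 689 − 567 = 122.

122 ≤ DG ≤ 1256 km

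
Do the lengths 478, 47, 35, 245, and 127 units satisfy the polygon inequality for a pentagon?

No

For a pentagon, each side must be shorter than the sum of the others.
Here the longest side is 478, but the remaining 4 sides sum to only 454.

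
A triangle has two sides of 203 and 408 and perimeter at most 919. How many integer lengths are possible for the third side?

Triangle inequality: 205 < x < 611. Perimeter ≤ 919 gives x ≤ 919 − 203 − 408 = 308.
So 205 < x ≤ 308; integers 206 through 308: 103 values.

103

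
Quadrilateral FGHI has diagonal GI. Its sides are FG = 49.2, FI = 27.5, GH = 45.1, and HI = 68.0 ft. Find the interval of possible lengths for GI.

From triangle FGI: |49.2 − 27.5| < GI < 49.2 + 27.5, i.e. 21.7 < GI < 76.7.
From triangle HGI: 22.9 < GI < 113.1.
Both must hold, so GI lies in the intersection.

22.9 < GI < 76.7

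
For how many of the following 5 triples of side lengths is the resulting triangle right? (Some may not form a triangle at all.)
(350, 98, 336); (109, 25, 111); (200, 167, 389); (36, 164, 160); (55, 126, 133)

2

(350,98,336): 98²+336² = 122500 = 350² → right
(109,25,111): 25²+109² = 12506 > 12321 = 111² → acute
(200,167,389): 167+200 ≤ 389, not a triangle
(36,164,160): 36²+160² = 26896 = 164² → right
(55,126,133): 55²+126² = 18901 > 17689 = 133² → acute
2 of the 5 are right.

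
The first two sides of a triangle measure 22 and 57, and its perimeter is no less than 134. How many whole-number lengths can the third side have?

24

Triangle inequality: 35 < x < 79. Perimeter ≥ 134 gives x ≥ 134 − 22 − 57 = 55.
So 55 ≤ x < 79; integers 55 through 78: 24 values.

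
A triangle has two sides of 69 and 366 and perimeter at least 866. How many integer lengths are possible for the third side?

4

Triangle inequality: 297 < x < 435. Perimeter ≥ 866 gives x ≥ 866 − 69 − 366 = 431.
So 431 ≤ x < 435; integers 431 through 434: 4 values.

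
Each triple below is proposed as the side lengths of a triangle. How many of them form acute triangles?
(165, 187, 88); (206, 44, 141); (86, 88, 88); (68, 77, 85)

2

(165,187,88): 88²+165² = 34969 = 187² → right
(206,44,141): 44+141 ≤ 206, not a triangle
(86,88,88): 86²+88² = 15140 > 7744 = 88² → acute
(68,77,85): 68²+77² = 10553 > 7225 = 85² → acute
2 of the 4 are acute.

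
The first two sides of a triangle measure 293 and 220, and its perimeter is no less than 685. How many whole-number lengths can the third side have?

341

Triangle inequality: 73 < x < 513. Perimeter ≥ 685 gives x ≥ 685 − 293 − 220 = 172.
So 172 ≤ x < 513; integers 172 through 512: 341 values.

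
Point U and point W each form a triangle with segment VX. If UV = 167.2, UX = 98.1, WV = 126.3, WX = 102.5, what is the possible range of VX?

From triangle UVX: |167.2 − 98.1| < VX < 167.2 + 98.1, i.e. 69.1 < VX < 265.3.
From triangle WVX: 23.8 < VX < 228.8.
Both must hold, so VX lies in the intersection.

69.1 < VX < 228.8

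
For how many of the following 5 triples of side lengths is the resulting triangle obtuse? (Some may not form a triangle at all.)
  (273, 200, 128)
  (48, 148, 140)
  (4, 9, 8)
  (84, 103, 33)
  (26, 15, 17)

4

(273,200,128): 128²+200² = 56384 < 74529 = 273² → obtuse
(48,148,140): 48²+140² = 21904 = 148² → right
(4,9,8): 4²+8² = 80 < 81 = 9² → obtuse
(84,103,33): 33²+84² = 8145 < 10609 = 103² → obtuse
(26,15,17): 15²+17² = 514 < 676 = 26² → obtuse
4 of the 5 are obtuse.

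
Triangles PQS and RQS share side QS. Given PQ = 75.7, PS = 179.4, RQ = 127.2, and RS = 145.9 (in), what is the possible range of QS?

From triangle PQS: |75.7 − 179.4| < QS < 75.7 + 179.4, i.e. 103.7 < QS < 255.1.
From triangle RQS: 18.7 < QS < 273.1.
Both must hold, so QS lies in the intersection.

103.7 < QS < 255.1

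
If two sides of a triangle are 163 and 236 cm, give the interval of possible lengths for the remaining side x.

By the triangle inequality, x must be less than 163 + 236 = 399 and greater than |163 − 236| = 73.

73 < x < 399 (cm)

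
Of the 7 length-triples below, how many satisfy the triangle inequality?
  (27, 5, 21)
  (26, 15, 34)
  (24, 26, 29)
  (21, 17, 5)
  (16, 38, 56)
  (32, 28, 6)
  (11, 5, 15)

5

(5,21,27): 5+21 ≤ 27 → not valid
(15,26,34): 15+26 > 34 → valid
(24,26,29): 24+26 > 29 → valid
(5,17,21): 5+17 > 21 → valid
(16,38,56): 16+38 ≤ 56 → not valid
(6,28,32): 6+28 > 32 → valid
(5,11,15): 5+11 > 15 → valid
5 of the 7 triples form a triangle.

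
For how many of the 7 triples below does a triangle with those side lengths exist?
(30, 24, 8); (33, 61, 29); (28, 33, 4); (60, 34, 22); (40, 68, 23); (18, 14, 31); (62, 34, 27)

3

(8,24,30): 8+24 > 30 → valid
(29,33,61): 29+33 > 61 → valid
(4,28,33): 4+28 ≤ 33 → not valid
(22,34,60): 22+34 ≤ 60 → not valid
(23,40,68): 23+40 ≤ 68 → not valid
(14,18,31): 14+18 > 31 → valid
(27,34,62): 27+34 ≤ 62 → not valid
3 of the 7 triples form a triangle.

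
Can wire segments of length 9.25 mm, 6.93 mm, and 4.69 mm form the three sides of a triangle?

The longest side is 9.25, and the other two sum to 11.62.
Since 11.62 > 9.25, the triangle inequality holds.

Yes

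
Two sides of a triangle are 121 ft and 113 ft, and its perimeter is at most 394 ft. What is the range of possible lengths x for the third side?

Triangle inequality alone gives 8 < x < 234.
The perimeter condition gives x ≤ 394 − 121 − 113 = 160.
Intersecting the two: 8 < x ≤ 160.

8 < x ≤ 160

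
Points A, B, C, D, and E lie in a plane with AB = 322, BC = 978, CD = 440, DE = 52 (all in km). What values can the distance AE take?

164 ≤ AE ≤ 1792 km

The maximum is all hops collinear in one direction: 322 + 978 + 440 + 52 = 1792.
The longest hop is 978; the others sum to 814. Folding the others back against it leaves at least 978 − 814 = 164.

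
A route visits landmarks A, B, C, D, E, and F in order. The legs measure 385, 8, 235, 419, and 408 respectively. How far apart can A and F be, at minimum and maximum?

0 ≤ AF ≤ 1455

The maximum is all hops collinear in one direction: 385 + 8 + 235 + 419 + 408 = 1455.
The longest hop is 419; the others sum to 1036. Since 419 ≤ 1036, the path can fold back on itself completely, so the minimum distance is 0.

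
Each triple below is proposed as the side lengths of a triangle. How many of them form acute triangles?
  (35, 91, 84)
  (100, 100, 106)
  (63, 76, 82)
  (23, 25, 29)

(35,91,84): 35²+84² = 8281 = 91² → right
(100,100,106): 100²+100² = 20000 > 11236 = 106² → acute
(63,76,82): 63²+76² = 9745 > 6724 = 82² → acute
(23,25,29): 23²+25² = 1154 > 841 = 29² → acute
3 of the 4 are acute.

3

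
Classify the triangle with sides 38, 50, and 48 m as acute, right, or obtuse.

acute

Compare the square of the longest side to the sum of squares of the other two: 38² + 48² = 3748 > 2500 = 50².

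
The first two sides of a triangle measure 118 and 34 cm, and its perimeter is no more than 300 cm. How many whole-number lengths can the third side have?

64

Triangle inequality: 84 < x < 152. Perimeter ≤ 300 gives x ≤ 300 − 118 − 34 = 148.
So 84 < x ≤ 148; integers 85 through 148: 64 values.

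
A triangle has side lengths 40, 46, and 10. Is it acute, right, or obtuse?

obtuse

Compare the square of the longest side to the sum of squares of the other two: 10² + 40² = 1700 < 2116 = 46².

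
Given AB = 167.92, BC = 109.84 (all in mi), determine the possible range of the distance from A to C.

By the triangle inequality, |167.92 − 109.84| ≤ AC ≤ 167.92 + 109.84.

58.08 ≤ AC ≤ 277.76 mi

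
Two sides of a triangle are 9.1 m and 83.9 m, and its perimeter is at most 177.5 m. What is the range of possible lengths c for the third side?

74.8 < c ≤ 84.5

Triangle inequality alone gives 74.8 < c < 93.0.
The perimeter condition gives c ≤ 177.5 − 9.1 − 83.9 = 84.5.
Intersecting the two: 74.8 < c ≤ 84.5.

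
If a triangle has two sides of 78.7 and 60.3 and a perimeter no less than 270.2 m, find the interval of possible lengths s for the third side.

131.2 ≤ s < 139.0

Triangle inequality alone gives 18.4 < s < 139.0.
The perimeter condition gives s ≥ 270.2 − 78.7 − 60.3 = 131.2.
Intersecting the two: 131.2 ≤ s < 139.0.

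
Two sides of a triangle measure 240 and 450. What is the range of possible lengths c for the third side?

By the triangle inequality, c must be less than 240 + 450 = 690 and greater than |240 − 450| = 210.

210 < c < 690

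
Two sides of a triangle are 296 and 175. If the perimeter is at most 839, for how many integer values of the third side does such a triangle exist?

247

Triangle inequality: 121 < x < 471. Perimeter ≤ 839 gives x ≤ 839 − 296 − 175 = 368.
So 121 < x ≤ 368; integers 122 through 368: 247 values.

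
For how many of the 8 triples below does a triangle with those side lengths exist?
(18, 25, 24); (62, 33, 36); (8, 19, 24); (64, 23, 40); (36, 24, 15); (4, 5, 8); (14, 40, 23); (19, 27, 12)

6

(18,24,25): 18+24 > 25 → valid
(33,36,62): 33+36 > 62 → valid
(8,19,24): 8+19 > 24 → valid
(23,40,64): 23+40 ≤ 64 → not valid
(15,24,36): 15+24 > 36 → valid
(4,5,8): 4+5 > 8 → valid
(14,23,40): 14+23 ≤ 40 → not valid
(12,19,27): 12+19 > 27 → valid
6 of the 8 triples form a triangle.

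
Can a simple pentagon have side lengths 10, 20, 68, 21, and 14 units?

No

For a pentagon, each side must be shorter than the sum of the others.
Here the longest side is 68, but the remaining 4 sides sum to only 65.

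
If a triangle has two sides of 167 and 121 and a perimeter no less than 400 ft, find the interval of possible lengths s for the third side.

112 ≤ s < 288 ft

Triangle inequality alone gives 46 < s < 288.
The perimeter condition gives s ≥ 400 − 167 − 121 = 112.
Intersecting the two: 112 ≤ s < 288.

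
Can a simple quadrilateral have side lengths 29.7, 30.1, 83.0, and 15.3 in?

For a quadrilateral, each side must be shorter than the sum of the others.
Here the longest side is 83.0, but the remaining 3 sides sum to only 75.1.

No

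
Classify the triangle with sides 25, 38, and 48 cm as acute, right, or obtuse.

Compare the square of the longest side to the sum of squares of the other two: 25² + 38² = 2069 < 2304 = 48².

obtuse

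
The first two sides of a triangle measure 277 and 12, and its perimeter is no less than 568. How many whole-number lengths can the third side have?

Triangle inequality: 265 < x < 289. Perimeter ≥ 568 gives x ≥ 568 − 277 − 12 = 279.
So 279 ≤ x < 289; integers 279 through 288: 10 values.

10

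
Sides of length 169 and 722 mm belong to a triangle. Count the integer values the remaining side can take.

337

The third side lies in the open interval (553, 891).
Integers from 554 to 890 inclusive: 890 − 554 + 1 = 337.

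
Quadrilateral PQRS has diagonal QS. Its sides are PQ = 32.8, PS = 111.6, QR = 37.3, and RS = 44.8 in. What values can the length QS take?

78.8 < QS < 82.1

From triangle PQS: |32.8 − 111.6| < QS < 32.8 + 111.6, i.e. 78.8 < QS < 144.4.
From triangle RQS: 7.5 < QS < 82.1.
Both must hold, so QS lies in the intersection.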